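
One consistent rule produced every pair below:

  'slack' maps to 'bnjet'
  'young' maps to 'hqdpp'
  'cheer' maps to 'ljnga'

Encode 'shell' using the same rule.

bjnnu

Shifts by position in slack: pos 0: s→b (+9), pos 1: l→n (+2), pos 2: a→j (+9), pos 3: c→e (+2) — repeating every 2. It's a Vigenère-style cipher with numeric key [9,2]: position i shifts by key[i mod 2].
For shell: s+9=b, h+2=j, e+9=n, l+2=n, l+9=u.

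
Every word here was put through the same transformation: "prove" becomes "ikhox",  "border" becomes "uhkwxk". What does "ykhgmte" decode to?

Compare letters: p→i is +19, r→k is +19, o→h is +19 — a constant shift. It's a constant shift of +19 (ROT19).
Undoing it on ykhgmte: y−19=f, k−19=r, h−19=o, g−19=n, m−19=t, t−19=a, e−19=l.

frontal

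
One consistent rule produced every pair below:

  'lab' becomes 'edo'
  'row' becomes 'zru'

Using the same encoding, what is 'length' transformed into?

kwjqho

Read the word backwards and shift each letter +3.
On length: reverse → htgnel; then shift: h+3=k, t+3=w, g+3=j, n+3=q, e+3=h, l+3=o.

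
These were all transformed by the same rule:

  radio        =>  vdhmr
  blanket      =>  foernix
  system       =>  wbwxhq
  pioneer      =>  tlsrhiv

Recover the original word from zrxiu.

voter

Shifts by position in radio: pos 0: r→v (+4), pos 1: a→d (+3), pos 2: d→h (+4), pos 3: i→m (+4), pos 4: o→r (+3) — repeating every 3. The shifts repeat in a cycle of length 3: positions 0,1,… shift by +4, +3, +4, then the pattern repeats.
Reversing it on zrxiu: z−4=v, r−3=o, x−4=t, i−4=e, u−3=r.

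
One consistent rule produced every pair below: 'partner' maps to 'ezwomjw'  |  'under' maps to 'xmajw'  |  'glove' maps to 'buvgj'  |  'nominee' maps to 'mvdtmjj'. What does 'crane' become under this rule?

rwzmj

p(15)→e(4) and a(0)→z(25) fit y≡9x+25 (mod 26); the inverse of 9 mod 26 is 3. This is an affine cipher: with a=0,…,z=25, each position x becomes (9x+25) mod 26.
Applying it to crane: c(2)→9·2+25≡17=r; r(17)→9·17+25≡22=w; a(0)→9·0+25≡25=z; n(13)→9·13+25≡12=m; e(4)→9·4+25≡9=j (all mod 26).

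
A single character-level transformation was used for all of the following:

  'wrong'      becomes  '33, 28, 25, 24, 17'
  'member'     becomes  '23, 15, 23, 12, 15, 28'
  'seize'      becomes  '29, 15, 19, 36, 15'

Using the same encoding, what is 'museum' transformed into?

23, 31, 29, 15, 31, 23

Letters become their 1-based position plus 10 (so a→11, b→12, …).
On museum: m=13→23, u=21→31, s=19→29, e=5→15, u=21→31, m=13→23.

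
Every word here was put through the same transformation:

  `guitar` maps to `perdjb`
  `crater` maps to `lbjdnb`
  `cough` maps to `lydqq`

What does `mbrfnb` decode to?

Shifts by position in guitar: pos 0: g→p (+9), pos 1: u→e (+10), pos 2: i→r (+9), pos 3: t→d (+10) — repeating every 2. It's a Vigenère-style cipher with numeric key [9,10]: position i shifts by key[i mod 2].
Decoding mbrfnb: m−9=d, b−10=r, r−9=i, f−10=v, n−9=e, b−10=r.

driver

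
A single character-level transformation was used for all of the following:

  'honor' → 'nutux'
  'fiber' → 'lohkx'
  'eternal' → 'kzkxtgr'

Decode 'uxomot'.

origin

Compare letters: h→n is +6, o→u is +6, n→t is +6 — a constant shift. This is a Caesar cipher with shift 6.
Reversing it on uxomot: u−6=o, x−6=r, o−6=i, m−6=g, o−6=i, t−6=n.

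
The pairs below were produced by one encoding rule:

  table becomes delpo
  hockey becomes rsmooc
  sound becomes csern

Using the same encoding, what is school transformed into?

It's a Vigenère-style cipher with numeric key [10,4]: position i shifts by key[i mod 2].
For school: s+10=c, c+4=g, h+10=r, o+4=s, o+10=y, l+4=p.

cgrsyp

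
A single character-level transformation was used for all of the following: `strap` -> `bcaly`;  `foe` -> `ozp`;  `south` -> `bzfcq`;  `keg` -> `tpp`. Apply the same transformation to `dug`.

The shift depends on letter class: consonant s→b is +9, but vowel a→l is +11. Vowels shift forward by 11 and consonants shift forward by 9.
For dug: d(cons)+9=m, u(vowel)+11=f, g(cons)+9=p.

mfp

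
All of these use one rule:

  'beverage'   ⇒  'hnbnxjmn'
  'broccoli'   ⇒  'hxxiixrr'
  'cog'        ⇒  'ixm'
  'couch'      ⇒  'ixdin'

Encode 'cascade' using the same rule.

ijyijjn

Two shifts are in play — +9 for a/e/i/o/u, +6 for every other letter.
For cascade: c(cons)+6=i, a(vowel)+9=j, s(cons)+6=y, c(cons)+6=i, a(vowel)+9=j, d(cons)+6=j, e(vowel)+9=n.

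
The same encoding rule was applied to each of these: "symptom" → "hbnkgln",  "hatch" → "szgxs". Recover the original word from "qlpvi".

Each pair mirrors across the alphabet (s↔h, y↔b, m↔n): positions sum to 25. Each letter is replaced by its mirror in the alphabet: a↔z, b↔y, c↔x, and so on (the Atbash cipher).
Decoding qlpvi: q↔j, l↔o, p↔k, v↔e, i↔r.

joker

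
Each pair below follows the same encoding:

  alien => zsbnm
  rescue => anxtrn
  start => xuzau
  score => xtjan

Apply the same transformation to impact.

bpgztu

a(0)→z(25) and l(11)→s(18) fit y≡23x+25 (mod 26); the inverse of 23 mod 26 is 17. Treating letters as 0–25, the rule is x ↦ 23x + 25 (mod 26).
For impact: i(8)→23·8+25≡1=b; m(12)→23·12+25≡15=p; p(15)→23·15+25≡6=g; a(0)→23·0+25≡25=z; c(2)→23·2+25≡19=t; t(19)→23·19+25≡20=u (all mod 26).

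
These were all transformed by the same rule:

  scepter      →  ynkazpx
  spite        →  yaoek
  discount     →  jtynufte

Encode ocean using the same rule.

Shifts by position in scepter: pos 0: s→y (+6), pos 1: c→n (+11), pos 2: e→k (+6), pos 3: p→a (+11) — repeating every 2. The shifts repeat in a cycle of length 2: positions 0,1,… shift by +6, +11, then the pattern repeats.
Applying it to ocean: o+6=u, c+11=n, e+6=k, a+11=l, n+6=t.

unklt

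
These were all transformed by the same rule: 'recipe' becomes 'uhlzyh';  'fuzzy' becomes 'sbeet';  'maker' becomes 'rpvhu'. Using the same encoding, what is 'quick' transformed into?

jbzlv

r(17)→u(20) and e(4)→h(7) fit y≡11x+15 (mod 26); the inverse of 11 mod 26 is 19. Treating letters as 0–25, the rule is x ↦ 11x + 15 (mod 26).
On quick: q(16)→11·16+15≡9=j; u(20)→11·20+15≡1=b; i(8)→11·8+15≡25=z; c(2)→11·2+15≡11=l; k(10)→11·10+15≡21=v (all mod 26).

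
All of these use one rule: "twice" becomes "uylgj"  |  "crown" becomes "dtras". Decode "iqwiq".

In twice: t→u is +1, w→y is +2, i→l is +3, c→g is +4 — the shift increases by 1 each position. Letter i (0-indexed) is shifted by i+1, so successive shifts are 1, 2, 3, ….
Undoing it on iqwiq: i−1=h, q−2=o, w−3=t, i−4=e, q−5=l.

hotel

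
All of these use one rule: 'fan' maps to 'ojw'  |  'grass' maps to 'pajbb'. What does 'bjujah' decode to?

salary

Compare letters: f→o is +9, a→j is +9, n→w is +9 — a constant shift. This is a Caesar cipher with shift 9.
Undoing it on bjujah: b−9=s, j−9=a, u−9=l, j−9=a, a−9=r, h−9=y.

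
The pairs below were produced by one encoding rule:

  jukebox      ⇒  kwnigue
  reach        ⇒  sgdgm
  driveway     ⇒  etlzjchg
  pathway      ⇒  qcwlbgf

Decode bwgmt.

In jukebox: j→k is +1, u→w is +2, k→n is +3, e→i is +4 — the shift increases by 1 each position. The shift increases by 1 at each position, starting from +1: 1, 2, 3, ….
Reversing it on bwgmt: b−1=a, w−2=u, g−3=d, m−4=i, t−5=o.

audio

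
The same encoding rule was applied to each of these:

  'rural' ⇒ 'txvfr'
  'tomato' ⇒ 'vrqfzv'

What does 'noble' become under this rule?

prfqk

In rural: r→t is +2, u→x is +3, r→v is +4, a→f is +5 — the shift increases by 1 each position. The shift increases by 1 at each position, starting from +2: 2, 3, 4, ….
On noble: n+2=p, o+3=r, b+4=f, l+5=q, e+6=k.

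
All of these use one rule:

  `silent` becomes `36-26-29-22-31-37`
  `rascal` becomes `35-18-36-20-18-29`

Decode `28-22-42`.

key

s is letter #19 and maps to 36: an offset of 17. Letters become their 1-based position plus 17 (so a→18, b→19, …).
Undoing it on 28-22-42: 28→(28−17)÷1=11=k, 22→(22−17)÷1=5=e, 42→(42−17)÷1=25=y.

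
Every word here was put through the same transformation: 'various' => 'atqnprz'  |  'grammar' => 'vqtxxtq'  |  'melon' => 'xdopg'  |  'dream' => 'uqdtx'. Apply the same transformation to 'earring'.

v(21)→a(0) and a(0)→t(19) fit y≡9x+19 (mod 26); the inverse of 9 mod 26 is 3. This is an affine cipher: with a=0,…,z=25, each position x becomes (9x+19) mod 26.
On earring: e(4)→9·4+19≡3=d; a(0)→9·0+19≡19=t; r(17)→9·17+19≡16=q; r(17)→9·17+19≡16=q; i(8)→9·8+19≡13=n; n(13)→9·13+19≡6=g; g(6)→9·6+19≡21=v (all mod 26).

dtqqngv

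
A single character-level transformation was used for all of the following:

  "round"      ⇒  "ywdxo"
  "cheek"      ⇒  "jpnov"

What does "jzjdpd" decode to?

crater

In round: r→y is +7, o→w is +8, u→d is +9, n→x is +10 — the shift increases by 1 each position. Letter i (0-indexed) is shifted by i+7, so successive shifts are 7, 8, 9, ….
Decoding jzjdpd: j−7=c, z−8=r, j−9=a, d−10=t, p−11=e, d−12=r.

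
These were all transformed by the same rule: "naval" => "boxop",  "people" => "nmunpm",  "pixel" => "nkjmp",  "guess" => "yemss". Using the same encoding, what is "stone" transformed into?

n(13)→b(1) and a(0)→o(14) fit y≡19x+14 (mod 26); the inverse of 19 mod 26 is 11. Each letter's alphabet position (a=0..z=25) is mapped through 19·x+14 mod 26 — an affine cipher.
On stone: s(18)→19·18+14≡18=s; t(19)→19·19+14≡11=l; o(14)→19·14+14≡20=u; n(13)→19·13+14≡1=b; e(4)→19·4+14≡12=m (all mod 26).

slubm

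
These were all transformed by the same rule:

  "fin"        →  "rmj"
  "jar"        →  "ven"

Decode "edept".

plaza

The output letters match the input read backwards, each shifted +4: fin reversed is nif. The word is reversed, then every letter is shifted forward by 4.
Decoding edept: shift back: e−4=a, d−4=z, e−4=a, p−4=l, t−4=p → azalp; then reverse → plaza.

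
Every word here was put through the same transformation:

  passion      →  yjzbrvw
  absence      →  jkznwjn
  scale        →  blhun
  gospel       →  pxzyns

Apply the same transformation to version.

Shifts by position in passion: pos 0: p→y (+9), pos 1: a→j (+9), pos 2: s→z (+7), pos 3: s→b (+9), pos 4: i→r (+9), pos 5: o→v (+7) — repeating every 3. The shifts repeat in a cycle of length 3: positions 0,1,… shift by +9, +9, +7, then the pattern repeats.
On version: v+9=e, e+9=n, r+7=y, s+9=b, i+9=r, o+7=v, n+9=w.

enybrvw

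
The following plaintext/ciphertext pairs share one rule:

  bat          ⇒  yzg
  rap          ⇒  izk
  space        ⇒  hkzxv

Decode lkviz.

Each pair mirrors across the alphabet (b↔y, a↔z, t↔g): positions sum to 25. This is the alphabet-reversal cipher (Atbash): a becomes z, b becomes y, etc.
Reversing it on lkviz: l↔o, k↔p, v↔e, i↔r, z↔a.

opera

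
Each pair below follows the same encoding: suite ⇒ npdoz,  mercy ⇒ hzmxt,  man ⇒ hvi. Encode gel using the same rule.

bzg

Compare letters: s→n is +21, u→p is +21, i→d is +21 — a constant shift. It's a constant shift of +21 (ROT21).
On gel: g+21=b, e+21=z, l+21=g.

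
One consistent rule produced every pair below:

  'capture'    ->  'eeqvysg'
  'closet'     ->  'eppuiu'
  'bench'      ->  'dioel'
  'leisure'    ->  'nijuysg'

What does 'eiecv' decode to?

Shifts by position in capture: pos 0: c→e (+2), pos 1: a→e (+4), pos 2: p→q (+1), pos 3: t→v (+2), pos 4: u→y (+4), pos 5: r→s (+1) — repeating every 3. The shifts repeat in a cycle of length 3: positions 0,1,… shift by +2, +4, +1, then the pattern repeats.
Decoding eiecv: e−2=c, i−4=e, e−1=d, c−2=a, v−4=r.

cedar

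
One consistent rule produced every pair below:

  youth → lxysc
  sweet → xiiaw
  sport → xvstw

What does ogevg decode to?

crack

The output letters match the input read backwards, each shifted +4: youth reversed is htuoy. Read the word backwards and shift each letter +4.
Decoding ogevg: shift back: o−4=k, g−4=c, e−4=a, v−4=r, g−4=c → kcarc; then reverse → crack.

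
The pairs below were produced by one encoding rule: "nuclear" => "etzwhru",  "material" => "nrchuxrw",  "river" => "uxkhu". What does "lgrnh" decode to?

n(13)→e(4) and u(20)→t(19) fit y≡17x+17 (mod 26); the inverse of 17 mod 26 is 23. This is an affine cipher: with a=0,…,z=25, each position x becomes (17x+17) mod 26.
Undoing it on lgrnh: l(11)→23·(11−17)≡18=s; g(6)→23·(6−17)≡7=h; r(17)→23·(17−17)≡0=a; n(13)→23·(13−17)≡12=m; h(7)→23·(7−17)≡4=e (all mod 26).

shame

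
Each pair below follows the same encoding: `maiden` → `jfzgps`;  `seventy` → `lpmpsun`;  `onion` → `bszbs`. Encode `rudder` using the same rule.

m(12)→j(9) and a(0)→f(5) fit y≡9x+5 (mod 26); the inverse of 9 mod 26 is 3. Each letter's alphabet position (a=0..z=25) is mapped through 9·x+5 mod 26 — an affine cipher.
For rudder: r(17)→9·17+5≡2=c; u(20)→9·20+5≡3=d; d(3)→9·3+5≡6=g; d(3)→9·3+5≡6=g; e(4)→9·4+5≡15=p; r(17)→9·17+5≡2=c (all mod 26).

cdggpc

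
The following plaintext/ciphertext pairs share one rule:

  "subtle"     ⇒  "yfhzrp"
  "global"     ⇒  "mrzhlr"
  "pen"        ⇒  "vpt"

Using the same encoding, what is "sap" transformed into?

The shift depends on letter class: consonant s→y is +6, but vowel u→f is +11. Vowels shift forward by 11 and consonants shift forward by 6.
Applying it to sap: s(cons)+6=y, a(vowel)+11=l, p(cons)+6=v.

ylv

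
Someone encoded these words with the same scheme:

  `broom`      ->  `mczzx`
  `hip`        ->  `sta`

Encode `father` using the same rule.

Compare letters: b→m is +11, r→c is +11, o→z is +11 — a constant shift. Each letter is shifted forward by 11 in the alphabet (a Caesar shift of +11).
Applying it to father: f+11=q, a+11=l, t+11=e, h+11=s, e+11=p, r+11=c.

qlespc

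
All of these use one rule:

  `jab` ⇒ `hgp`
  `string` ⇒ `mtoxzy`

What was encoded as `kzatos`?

minute

The output letters match the input read backwards, each shifted +6: jab reversed is baj. Read the word backwards and shift each letter +6.
Decoding kzatos: shift back: k−6=e, z−6=t, a−6=u, t−6=n, o−6=i, s−6=m → etunim; then reverse → minute.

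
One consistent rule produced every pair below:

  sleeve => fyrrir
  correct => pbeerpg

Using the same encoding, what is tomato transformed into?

gbzngb

Compare letters: s→f is +13, l→y is +13, e→r is +13 — a constant shift. This is a Caesar cipher with shift 13.
For tomato: t+13=g, o+13=b, m+13=z, a+13=n, t+13=g, o+13=b.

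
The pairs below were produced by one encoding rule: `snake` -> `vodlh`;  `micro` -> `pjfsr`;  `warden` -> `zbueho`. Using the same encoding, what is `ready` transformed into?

It's a Vigenère-style cipher with numeric key [3,1]: position i shifts by key[i mod 2].
Applying it to ready: r+3=u, e+1=f, a+3=d, d+1=e, y+3=b.

ufdeb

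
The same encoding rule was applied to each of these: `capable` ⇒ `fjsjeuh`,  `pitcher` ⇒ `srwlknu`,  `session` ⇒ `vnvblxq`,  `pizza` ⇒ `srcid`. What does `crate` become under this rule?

Shifts by position in capable: pos 0: c→f (+3), pos 1: a→j (+9), pos 2: p→s (+3), pos 3: a→j (+9) — repeating every 2. It's a Vigenère-style cipher with numeric key [3,9]: position i shifts by key[i mod 2].
On crate: c+3=f, r+9=a, a+3=d, t+9=c, e+3=h.

fadch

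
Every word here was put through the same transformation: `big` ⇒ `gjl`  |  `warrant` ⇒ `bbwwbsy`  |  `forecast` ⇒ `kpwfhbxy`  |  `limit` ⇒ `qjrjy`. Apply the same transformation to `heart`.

The shift depends on letter class: consonant b→g is +5, but vowel i→j is +1. The rule splits by letter class: vowels +1, consonants +5.
Applying it to heart: h(cons)+5=m, e(vowel)+1=f, a(vowel)+1=b, r(cons)+5=w, t(cons)+5=y.

mfbwy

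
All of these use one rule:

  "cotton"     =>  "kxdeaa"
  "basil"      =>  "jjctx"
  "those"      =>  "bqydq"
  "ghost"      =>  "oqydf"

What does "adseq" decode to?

suite

Each letter shifts forward by (position + 8), i.e. 8, 9, 10, … — the shift grows by one for each successive letter.
Reversing it on adseq: a−8=s, d−9=u, s−10=i, e−11=t, q−12=e.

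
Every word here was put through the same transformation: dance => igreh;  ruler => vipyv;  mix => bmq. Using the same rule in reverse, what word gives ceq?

Read the word backwards and shift each letter +4.
Decoding ceq: shift back: c−4=y, e−4=a, q−4=m → yam; then reverse → may.

may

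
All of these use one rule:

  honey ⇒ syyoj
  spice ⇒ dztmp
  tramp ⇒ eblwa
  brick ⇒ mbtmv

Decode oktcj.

daisy

Shifts by position in honey: pos 0: h→s (+11), pos 1: o→y (+10), pos 2: n→y (+11), pos 3: e→o (+10) — repeating every 2. A repeating key of period 2 is used — shifts +11, +10 over and over.
Reversing it on oktcj: o−11=d, k−10=a, t−11=i, c−10=s, j−11=y.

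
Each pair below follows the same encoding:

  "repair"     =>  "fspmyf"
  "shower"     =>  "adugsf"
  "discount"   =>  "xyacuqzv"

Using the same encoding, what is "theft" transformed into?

vdsnv

This is an affine cipher: with a=0,…,z=25, each position x becomes (21x+12) mod 26.
Applying it to theft: t(19)→21·19+12≡21=v; h(7)→21·7+12≡3=d; e(4)→21·4+12≡18=s; f(5)→21·5+12≡13=n; t(19)→21·19+12≡21=v (all mod 26).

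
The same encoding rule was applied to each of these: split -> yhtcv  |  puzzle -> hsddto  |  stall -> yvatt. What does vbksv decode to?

trout

s(18)→y(24) and p(15)→h(7) fit y≡23x+0 (mod 26); the inverse of 23 mod 26 is 17. This is an affine cipher: with a=0,…,z=25, each position x becomes (23x+0) mod 26.
Reversing it on vbksv: v(21)→17·(21−0)≡19=t; b(1)→17·(1−0)≡17=r; k(10)→17·(10−0)≡14=o; s(18)→17·(18−0)≡20=u; v(21)→17·(21−0)≡19=t (all mod 26).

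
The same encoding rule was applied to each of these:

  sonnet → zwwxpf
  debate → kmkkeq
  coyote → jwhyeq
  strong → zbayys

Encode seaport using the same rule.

In sonnet: s→z is +7, o→w is +8, n→w is +9, n→x is +10 — the shift increases by 1 each position. Letter i (0-indexed) is shifted by i+7, so successive shifts are 7, 8, 9, ….
For seaport: s+7=z, e+8=m, a+9=j, p+10=z, o+11=z, r+12=d, t+13=g.

zmjzzdg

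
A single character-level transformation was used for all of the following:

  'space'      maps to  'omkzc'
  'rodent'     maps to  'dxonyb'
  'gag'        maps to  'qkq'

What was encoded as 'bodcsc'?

sister

The output letters match the input read backwards, each shifted +10: space reversed is ecaps. Two steps: reverse the string, then apply a Caesar shift of +10.
Decoding bodcsc: shift back: b−10=r, o−10=e, d−10=t, c−10=s, s−10=i, c−10=s → retsis; then reverse → sister.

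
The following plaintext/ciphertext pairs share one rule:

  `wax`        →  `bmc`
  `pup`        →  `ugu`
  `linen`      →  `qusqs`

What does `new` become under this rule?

sqb

The shift depends on letter class: consonant w→b is +5, but vowel a→m is +12. The rule splits by letter class: vowels +12, consonants +5.
For new: n(cons)+5=s, e(vowel)+12=q, w(cons)+5=b.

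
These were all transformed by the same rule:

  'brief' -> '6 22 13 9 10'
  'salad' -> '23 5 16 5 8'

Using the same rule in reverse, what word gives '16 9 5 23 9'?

lease

b is letter #2 and maps to 6: an offset of 4. Each letter is replaced by its alphabet position (a=1..z=26) + 4.
Undoing it on 16 9 5 23 9: 16→(16−4)÷1=12=l, 9→(9−4)÷1=5=e, 5→(5−4)÷1=1=a, 23→(23−4)÷1=19=s, 9→(9−4)÷1=5=e.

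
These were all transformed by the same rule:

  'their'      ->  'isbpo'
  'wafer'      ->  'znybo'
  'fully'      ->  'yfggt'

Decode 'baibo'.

t(19)→i(8) and h(7)→s(18) fit y≡23x+13 (mod 26); the inverse of 23 mod 26 is 17. This is an affine cipher: with a=0,…,z=25, each position x becomes (23x+13) mod 26.
Reversing it on baibo: b(1)→17·(1−13)≡4=e; a(0)→17·(0−13)≡13=n; i(8)→17·(8−13)≡19=t; b(1)→17·(1−13)≡4=e; o(14)→17·(14−13)≡17=r (all mod 26).

enter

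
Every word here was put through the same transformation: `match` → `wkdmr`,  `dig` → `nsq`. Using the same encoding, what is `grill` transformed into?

Every letter moves 10 places later in the alphabet, wrapping around z→a.
For grill: g+10=q, r+10=b, i+10=s, l+10=v, l+10=v.

qbsvv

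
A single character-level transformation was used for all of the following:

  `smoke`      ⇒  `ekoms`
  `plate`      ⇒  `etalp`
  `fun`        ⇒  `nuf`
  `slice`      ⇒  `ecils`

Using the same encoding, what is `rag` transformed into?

The output letters match the input read backwards: smoke reversed is ekoms. The word is simply reversed.
For rag: reverse → gar.

gar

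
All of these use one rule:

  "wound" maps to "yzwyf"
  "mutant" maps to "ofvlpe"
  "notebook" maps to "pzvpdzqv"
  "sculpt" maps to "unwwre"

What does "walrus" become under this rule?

ylncwd

Shifts by position in wound: pos 0: w→y (+2), pos 1: o→z (+11), pos 2: u→w (+2), pos 3: n→y (+11) — repeating every 2. A repeating key of period 2 is used — shifts +2, +11 over and over.
Applying it to walrus: w+2=y, a+11=l, l+2=n, r+11=c, u+2=w, s+11=d.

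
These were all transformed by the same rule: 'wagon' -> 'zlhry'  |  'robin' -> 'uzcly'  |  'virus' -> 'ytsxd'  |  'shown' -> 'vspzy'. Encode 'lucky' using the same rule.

ofdnj

Shifts by position in wagon: pos 0: w→z (+3), pos 1: a→l (+11), pos 2: g→h (+1), pos 3: o→r (+3), pos 4: n→y (+11) — repeating every 3. A repeating key of period 3 is used — shifts +3, +11, +1 over and over.
Applying it to lucky: l+3=o, u+11=f, c+1=d, k+3=n, y+11=j.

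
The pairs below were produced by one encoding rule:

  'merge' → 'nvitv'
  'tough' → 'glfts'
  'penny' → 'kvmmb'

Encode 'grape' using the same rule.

Each pair mirrors across the alphabet (m↔n, e↔v, r↔i): positions sum to 25. Each letter is replaced by its mirror in the alphabet: a↔z, b↔y, c↔x, and so on (the Atbash cipher).
On grape: g↔t, r↔i, a↔z, p↔k, e↔v.

tizkv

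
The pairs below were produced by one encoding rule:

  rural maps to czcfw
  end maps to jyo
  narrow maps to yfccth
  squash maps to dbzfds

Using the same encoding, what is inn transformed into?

nyy

The shift depends on letter class: consonant r→c is +11, but vowel u→z is +5. Two shifts are in play — +5 for a/e/i/o/u, +11 for every other letter.
On inn: i(vowel)+5=n, n(cons)+11=y, n(cons)+11=y.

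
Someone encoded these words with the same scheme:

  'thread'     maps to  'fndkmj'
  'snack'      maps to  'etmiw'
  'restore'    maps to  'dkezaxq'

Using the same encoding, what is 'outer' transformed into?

aafkd

Shifts by position in thread: pos 0: t→f (+12), pos 1: h→n (+6), pos 2: r→d (+12), pos 3: e→k (+6) — repeating every 2. The shifts repeat in a cycle of length 2: positions 0,1,… shift by +12, +6, then the pattern repeats.
On outer: o+12=a, u+6=a, t+12=f, e+6=k, r+12=d.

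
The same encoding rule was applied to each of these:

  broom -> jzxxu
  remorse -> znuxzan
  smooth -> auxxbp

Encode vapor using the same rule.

djxxz

The shift depends on letter class: consonant b→j is +8, but vowel o→x is +9. Vowels shift forward by 9 and consonants shift forward by 8.
On vapor: v(cons)+8=d, a(vowel)+9=j, p(cons)+8=x, o(vowel)+9=x, r(cons)+8=z.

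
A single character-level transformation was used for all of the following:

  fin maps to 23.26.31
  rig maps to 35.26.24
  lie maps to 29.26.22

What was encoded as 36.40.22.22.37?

Letters become their 1-based position plus 17 (so a→18, b→19, …).
Undoing it on 36.40.22.22.37: 36→(36−17)÷1=19=s, 40→(40−17)÷1=23=w, 22→(22−17)÷1=5=e, 22→(22−17)÷1=5=e, 37→(37−17)÷1=20=t.

sweet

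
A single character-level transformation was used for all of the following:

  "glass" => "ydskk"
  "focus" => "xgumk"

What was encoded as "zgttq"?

Compare letters: g→y is +18, l→d is +18, a→s is +18 — a constant shift. It's a constant shift of +18 (ROT18).
Undoing it on zgttq: z−18=h, g−18=o, t−18=b, t−18=b, q−18=y.

hobby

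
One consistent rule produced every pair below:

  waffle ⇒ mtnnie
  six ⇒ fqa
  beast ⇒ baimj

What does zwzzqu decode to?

Read the word backwards and shift each letter +8.
Decoding zwzzqu: shift back: z−8=r, w−8=o, z−8=r, z−8=r, q−8=i, u−8=m → rorrim; then reverse → mirror.

mirror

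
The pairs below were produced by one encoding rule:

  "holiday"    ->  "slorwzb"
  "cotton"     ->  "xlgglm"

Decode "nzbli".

mayor

Each pair mirrors across the alphabet (h↔s, o↔l, l↔o): positions sum to 25. This is the alphabet-reversal cipher (Atbash): a becomes z, b becomes y, etc.
Reversing it on nzbli: n↔m, z↔a, b↔y, l↔o, i↔r.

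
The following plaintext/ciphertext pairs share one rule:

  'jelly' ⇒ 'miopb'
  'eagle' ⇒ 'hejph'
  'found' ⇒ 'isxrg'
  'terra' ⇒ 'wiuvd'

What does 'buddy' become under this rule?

eyghb

Shifts by position in jelly: pos 0: j→m (+3), pos 1: e→i (+4), pos 2: l→o (+3), pos 3: l→p (+4) — repeating every 2. A repeating key of period 2 is used — shifts +3, +4 over and over.
For buddy: b+3=e, u+4=y, d+3=g, d+4=h, y+3=b.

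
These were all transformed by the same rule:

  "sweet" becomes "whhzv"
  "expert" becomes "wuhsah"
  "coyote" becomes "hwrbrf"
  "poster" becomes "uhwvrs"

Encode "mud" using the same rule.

The output letters match the input read backwards, each shifted +3: sweet reversed is teews. Read the word backwards and shift each letter +3.
Applying it to mud: reverse → dum; then shift: d+3=g, u+3=x, m+3=p.

gxp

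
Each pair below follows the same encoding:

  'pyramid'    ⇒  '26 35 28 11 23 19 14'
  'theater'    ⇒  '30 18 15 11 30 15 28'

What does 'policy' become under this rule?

26 25 22 19 13 35

The number is (letter's place in the alphabet, a=1) + 10.
Applying it to policy: p=16→26, o=15→25, l=12→22, i=9→19, c=3→13, y=25→35.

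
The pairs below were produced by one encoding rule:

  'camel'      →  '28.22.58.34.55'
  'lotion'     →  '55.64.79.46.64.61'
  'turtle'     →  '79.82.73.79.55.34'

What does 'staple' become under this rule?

76.79.22.67.55.34

c(#3)→28 and a(#1)→22: differences scale by 3, so n = 3·pos + 19. The formula is n = 3×(alphabet index, a=1) + 19.
For staple: s=19→76, t=20→79, a=1→22, p=16→67, l=12→55, e=5→34.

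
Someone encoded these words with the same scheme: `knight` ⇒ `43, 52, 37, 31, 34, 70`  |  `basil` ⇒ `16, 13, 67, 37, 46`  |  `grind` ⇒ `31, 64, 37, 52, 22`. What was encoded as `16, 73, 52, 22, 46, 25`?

bundle

k(#11)→43 and n(#14)→52: differences scale by 3, so n = 3·pos + 10. Each letter becomes 3×(its alphabet position, a=1..z=26) + 10.
Reversing it on 16, 73, 52, 22, 46, 25: 16→(16−10)÷3=2=b, 73→(73−10)÷3=21=u, 52→(52−10)÷3=14=n, 22→(22−10)÷3=4=d, 46→(46−10)÷3=12=l, 25→(25−10)÷3=5=e.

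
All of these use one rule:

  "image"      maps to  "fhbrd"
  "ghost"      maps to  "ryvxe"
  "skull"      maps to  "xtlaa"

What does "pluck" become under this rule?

calpt

i(8)→f(5) and m(12)→h(7) fit y≡7x+1 (mod 26); the inverse of 7 mod 26 is 15. Each letter's alphabet position (a=0..z=25) is mapped through 7·x+1 mod 26 — an affine cipher.
Applying it to pluck: p(15)→7·15+1≡2=c; l(11)→7·11+1≡0=a; u(20)→7·20+1≡11=l; c(2)→7·2+1≡15=p; k(10)→7·10+1≡19=t (all mod 26).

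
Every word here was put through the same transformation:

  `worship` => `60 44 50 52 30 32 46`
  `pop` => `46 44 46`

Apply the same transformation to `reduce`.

50 24 22 56 20 24

w(#23)→60 and o(#15)→44: differences scale by 2, so n = 2·pos + 14. With a=1..z=26, the number is 2·pos + 14.
For reduce: r=18→50, e=5→24, d=4→22, u=21→56, c=3→20, e=5→24.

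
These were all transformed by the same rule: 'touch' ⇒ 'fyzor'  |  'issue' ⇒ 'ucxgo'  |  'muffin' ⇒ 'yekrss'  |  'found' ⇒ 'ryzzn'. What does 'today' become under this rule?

Shifts by position in touch: pos 0: t→f (+12), pos 1: o→y (+10), pos 2: u→z (+5), pos 3: c→o (+12), pos 4: h→r (+10) — repeating every 3. The shifts repeat in a cycle of length 3: positions 0,1,… shift by +12, +10, +5, then the pattern repeats.
Applying it to today: t+12=f, o+10=y, d+5=i, a+12=m, y+10=i.

fyimi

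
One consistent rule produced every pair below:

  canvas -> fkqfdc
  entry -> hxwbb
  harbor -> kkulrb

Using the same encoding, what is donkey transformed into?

gyquhi

Shifts by position in canvas: pos 0: c→f (+3), pos 1: a→k (+10), pos 2: n→q (+3), pos 3: v→f (+10) — repeating every 2. A repeating key of period 2 is used — shifts +3, +10 over and over.
For donkey: d+3=g, o+10=y, n+3=q, k+10=u, e+3=h, y+10=i.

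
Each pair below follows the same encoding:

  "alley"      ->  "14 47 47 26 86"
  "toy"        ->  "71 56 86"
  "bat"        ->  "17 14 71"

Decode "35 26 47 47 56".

hello

The formula is n = 3×(alphabet index, a=1) + 11.
Reversing it on 35 26 47 47 56: 35→(35−11)÷3=8=h, 26→(26−11)÷3=5=e, 47→(47−11)÷3=12=l, 47→(47−11)÷3=12=l, 56→(56−11)÷3=15=o.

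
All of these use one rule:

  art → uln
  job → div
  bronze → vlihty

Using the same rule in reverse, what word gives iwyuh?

ocean

Compare letters: a→u is +20, r→l is +20, t→n is +20 — a constant shift. Each letter is shifted forward by 20 in the alphabet (a Caesar shift of +20).
Undoing it on iwyuh: i−20=o, w−20=c, y−20=e, u−20=a, h−20=n.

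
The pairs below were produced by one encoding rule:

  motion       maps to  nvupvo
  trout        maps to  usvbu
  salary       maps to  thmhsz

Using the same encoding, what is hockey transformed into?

ivdllz

Two shifts are in play — +7 for a/e/i/o/u, +1 for every other letter.
On hockey: h(cons)+1=i, o(vowel)+7=v, c(cons)+1=d, k(cons)+1=l, e(vowel)+7=l, y(cons)+1=z.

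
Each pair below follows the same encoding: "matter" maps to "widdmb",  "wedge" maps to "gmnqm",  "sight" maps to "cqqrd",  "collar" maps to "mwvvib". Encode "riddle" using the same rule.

The shift depends on letter class: consonant m→w is +10, but vowel a→i is +8. Vowels shift forward by 8 and consonants shift forward by 10.
On riddle: r(cons)+10=b, i(vowel)+8=q, d(cons)+10=n, d(cons)+10=n, l(cons)+10=v, e(vowel)+8=m.

bqnnvm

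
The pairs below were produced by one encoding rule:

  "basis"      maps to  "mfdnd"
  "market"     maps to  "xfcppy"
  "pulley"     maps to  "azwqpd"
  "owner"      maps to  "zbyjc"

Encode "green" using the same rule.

rwpjy

Shifts by position in basis: pos 0: b→m (+11), pos 1: a→f (+5), pos 2: s→d (+11), pos 3: i→n (+5) — repeating every 2. A repeating key of period 2 is used — shifts +11, +5 over and over.
On green: g+11=r, r+5=w, e+11=p, e+5=j, n+11=y.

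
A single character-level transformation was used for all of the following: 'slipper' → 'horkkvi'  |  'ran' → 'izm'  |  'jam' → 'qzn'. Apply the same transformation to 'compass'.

xlnkzhh

This is the alphabet-reversal cipher (Atbash): a becomes z, b becomes y, etc.
Applying it to compass: c↔x, o↔l, m↔n, p↔k, a↔z, s↔h, s↔h.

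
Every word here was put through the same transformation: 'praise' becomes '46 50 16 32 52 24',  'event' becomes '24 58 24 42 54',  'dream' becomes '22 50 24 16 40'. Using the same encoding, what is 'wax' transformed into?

p(#16)→46 and r(#18)→50: differences scale by 2, so n = 2·pos + 14. Each letter becomes 2×(its alphabet position, a=1..z=26) + 14.
For wax: w=23→60, a=1→16, x=24→62.

60 16 62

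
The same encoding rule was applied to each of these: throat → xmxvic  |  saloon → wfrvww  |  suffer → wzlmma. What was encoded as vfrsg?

rally

The shift increases by 1 at each position, starting from +4: 4, 5, 6, ….
Decoding vfrsg: v−4=r, f−5=a, r−6=l, s−7=l, g−8=y.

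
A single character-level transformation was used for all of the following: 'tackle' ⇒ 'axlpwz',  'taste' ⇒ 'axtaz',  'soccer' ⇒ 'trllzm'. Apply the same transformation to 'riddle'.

t(19)→a(0) and a(0)→x(23) fit y≡7x+23 (mod 26); the inverse of 7 mod 26 is 15. This is an affine cipher: with a=0,…,z=25, each position x becomes (7x+23) mod 26.
On riddle: r(17)→7·17+23≡12=m; i(8)→7·8+23≡1=b; d(3)→7·3+23≡18=s; d(3)→7·3+23≡18=s; l(11)→7·11+23≡22=w; e(4)→7·4+23≡25=z (all mod 26).

mbsswz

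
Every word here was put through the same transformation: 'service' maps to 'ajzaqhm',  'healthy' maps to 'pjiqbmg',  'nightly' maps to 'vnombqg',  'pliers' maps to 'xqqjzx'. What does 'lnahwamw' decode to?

discover

Shifts by position in service: pos 0: s→a (+8), pos 1: e→j (+5), pos 2: r→z (+8), pos 3: v→a (+5) — repeating every 2. It's a Vigenère-style cipher with numeric key [8,5]: position i shifts by key[i mod 2].
Undoing it on lnahwamw: l−8=d, n−5=i, a−8=s, h−5=c, w−8=o, a−5=v, m−8=e, w−5=r.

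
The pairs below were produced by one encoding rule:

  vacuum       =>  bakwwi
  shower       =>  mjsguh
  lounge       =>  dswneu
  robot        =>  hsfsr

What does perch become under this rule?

xuhkj

This is an affine cipher: with a=0,…,z=25, each position x becomes (5x+0) mod 26.
For perch: p(15)→5·15+0≡23=x; e(4)→5·4+0≡20=u; r(17)→5·17+0≡7=h; c(2)→5·2+0≡10=k; h(7)→5·7+0≡9=j (all mod 26).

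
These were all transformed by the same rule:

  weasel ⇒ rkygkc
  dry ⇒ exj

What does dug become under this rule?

maj

The output letters match the input read backwards, each shifted +6: weasel reversed is lesaew. Two steps: reverse the string, then apply a Caesar shift of +6.
On dug: reverse → gud; then shift: g+6=m, u+6=a, d+6=j.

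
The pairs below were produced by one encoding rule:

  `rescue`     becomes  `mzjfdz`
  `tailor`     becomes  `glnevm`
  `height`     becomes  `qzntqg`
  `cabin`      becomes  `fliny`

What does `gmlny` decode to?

train

r(17)→m(12) and e(4)→z(25) fit y≡23x+11 (mod 26); the inverse of 23 mod 26 is 17. Treating letters as 0–25, the rule is x ↦ 23x + 11 (mod 26).
Undoing it on gmlny: g(6)→17·(6−11)≡19=t; m(12)→17·(12−11)≡17=r; l(11)→17·(11−11)≡0=a; n(13)→17·(13−11)≡8=i; y(24)→17·(24−11)≡13=n (all mod 26).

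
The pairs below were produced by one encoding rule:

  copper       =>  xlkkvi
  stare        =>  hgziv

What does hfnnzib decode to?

summary

Letters are reflected about the middle of the alphabet (position → 25−position): Atbash.
Undoing it on hfnnzib: h↔s, f↔u, n↔m, n↔m, z↔a, i↔r, b↔y.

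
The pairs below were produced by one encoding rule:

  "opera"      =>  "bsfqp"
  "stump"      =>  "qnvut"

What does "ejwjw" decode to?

vivid

The output letters match the input read backwards, each shifted +1: opera reversed is arepo. Read the word backwards and shift each letter +1.
Decoding ejwjw: shift back: e−1=d, j−1=i, w−1=v, j−1=i, w−1=v → diviv; then reverse → vivid.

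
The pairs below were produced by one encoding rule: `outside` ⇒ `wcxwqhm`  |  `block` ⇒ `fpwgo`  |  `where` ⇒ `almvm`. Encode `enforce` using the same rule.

The shift depends on letter class: consonant t→x is +4, but vowel o→w is +8. The rule splits by letter class: vowels +8, consonants +4.
For enforce: e(vowel)+8=m, n(cons)+4=r, f(cons)+4=j, o(vowel)+8=w, r(cons)+4=v, c(cons)+4=g, e(vowel)+8=m.

mrjwvgm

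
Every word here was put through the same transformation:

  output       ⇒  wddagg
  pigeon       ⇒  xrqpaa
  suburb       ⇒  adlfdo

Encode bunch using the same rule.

Letter i (0-indexed) is shifted by i+8, so successive shifts are 8, 9, 10, ….
On bunch: b+8=j, u+9=d, n+10=x, c+11=n, h+12=t.

jdxnt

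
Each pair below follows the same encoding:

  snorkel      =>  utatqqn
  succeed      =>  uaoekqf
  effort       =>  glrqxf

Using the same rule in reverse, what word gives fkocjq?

Shifts by position in snorkel: pos 0: s→u (+2), pos 1: n→t (+6), pos 2: o→a (+12), pos 3: r→t (+2), pos 4: k→q (+6), pos 5: e→q (+12) — repeating every 3. A repeating key of period 3 is used — shifts +2, +6, +12 over and over.
Undoing it on fkocjq: f−2=d, k−6=e, o−12=c, c−2=a, j−6=d, q−12=e.

decade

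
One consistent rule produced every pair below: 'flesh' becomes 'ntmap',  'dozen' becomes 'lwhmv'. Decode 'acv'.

Compare letters: f→n is +8, l→t is +8, e→m is +8 — a constant shift. It's a constant shift of +8 (ROT8).
Decoding acv: a−8=s, c−8=u, v−8=n.

sun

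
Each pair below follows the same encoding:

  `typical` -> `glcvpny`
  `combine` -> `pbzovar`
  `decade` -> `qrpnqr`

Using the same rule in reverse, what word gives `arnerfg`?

Compare letters: t→g is +13, y→l is +13, p→c is +13 — a constant shift. Every letter moves 13 places later in the alphabet, wrapping around z→a.
Decoding arnerfg: a−13=n, r−13=e, n−13=a, e−13=r, r−13=e, f−13=s, g−13=t.

nearest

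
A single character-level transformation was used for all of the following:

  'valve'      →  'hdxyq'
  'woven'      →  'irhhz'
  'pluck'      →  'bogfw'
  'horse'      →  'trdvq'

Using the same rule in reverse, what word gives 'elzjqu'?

Shifts by position in valve: pos 0: v→h (+12), pos 1: a→d (+3), pos 2: l→x (+12), pos 3: v→y (+3) — repeating every 2. A repeating key of period 2 is used — shifts +12, +3 over and over.
Decoding elzjqu: e−12=s, l−3=i, z−12=n, j−3=g, q−12=e, u−3=r.

singer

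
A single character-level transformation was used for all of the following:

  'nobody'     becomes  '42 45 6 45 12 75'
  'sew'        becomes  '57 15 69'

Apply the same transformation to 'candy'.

The formula is n = 3×(alphabet index, a=1).
Applying it to candy: c=3→9, a=1→3, n=14→42, d=4→12, y=25→75.

9 3 42 12 75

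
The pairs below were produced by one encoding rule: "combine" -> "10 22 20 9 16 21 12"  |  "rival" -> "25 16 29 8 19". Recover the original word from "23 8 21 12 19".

c is letter #3 and maps to 10: an offset of 7. Each letter is replaced by its alphabet position (a=1..z=26) + 7.
Reversing it on 23 8 21 12 19: 23→(23−7)÷1=16=p, 8→(8−7)÷1=1=a, 21→(21−7)÷1=14=n, 12→(12−7)÷1=5=e, 19→(19−7)÷1=12=l.

panel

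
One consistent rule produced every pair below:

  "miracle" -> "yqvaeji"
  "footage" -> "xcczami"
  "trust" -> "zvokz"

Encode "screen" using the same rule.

m(12)→y(24) and i(8)→q(16) fit y≡15x+0 (mod 26); the inverse of 15 mod 26 is 7. This is an affine cipher: with a=0,…,z=25, each position x becomes (15x+0) mod 26.
Applying it to screen: s(18)→15·18+0≡10=k; c(2)→15·2+0≡4=e; r(17)→15·17+0≡21=v; e(4)→15·4+0≡8=i; e(4)→15·4+0≡8=i; n(13)→15·13+0≡13=n (all mod 26).

keviin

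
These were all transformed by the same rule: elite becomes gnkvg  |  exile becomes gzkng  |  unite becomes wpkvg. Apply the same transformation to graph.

Compare letters: e→g is +2, l→n is +2, i→k is +2 — a constant shift. It's a constant shift of +2 (ROT2).
For graph: g+2=i, r+2=t, a+2=c, p+2=r, h+2=j.

itcrj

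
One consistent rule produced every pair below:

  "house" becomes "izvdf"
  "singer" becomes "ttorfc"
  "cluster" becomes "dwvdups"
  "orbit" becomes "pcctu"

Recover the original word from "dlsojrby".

cardigan

Shifts by position in house: pos 0: h→i (+1), pos 1: o→z (+11), pos 2: u→v (+1), pos 3: s→d (+11) — repeating every 2. It's a Vigenère-style cipher with numeric key [1,11]: position i shifts by key[i mod 2].
Decoding dlsojrby: d−1=c, l−11=a, s−1=r, o−11=d, j−1=i, r−11=g, b−1=a, y−11=n.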